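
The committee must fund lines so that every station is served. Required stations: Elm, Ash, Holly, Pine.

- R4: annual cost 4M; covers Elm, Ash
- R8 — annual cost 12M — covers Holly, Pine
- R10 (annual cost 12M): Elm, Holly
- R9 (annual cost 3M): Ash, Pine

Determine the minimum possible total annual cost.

15

The greedy cost-per-new-station heuristic would pick R9, R4, and R8 for 19, but a cheaper cover exists.
Choose R10 and R9: together they cover Elm, Ash, Holly, Pine — every station.
Total annual cost: 12 + 3 = 15.
No cover costs less than 15.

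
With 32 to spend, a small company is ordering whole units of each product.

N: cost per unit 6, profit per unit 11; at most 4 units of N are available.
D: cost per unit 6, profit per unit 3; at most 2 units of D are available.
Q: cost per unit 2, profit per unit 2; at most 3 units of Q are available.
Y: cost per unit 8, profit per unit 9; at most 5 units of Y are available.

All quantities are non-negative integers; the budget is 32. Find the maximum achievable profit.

4×N and 1×Y: cost 32 ≤ 32, profit 4·11 + 1·9 = 53.
4×N and 3×Q: cost 30 ≤ 32, profit 4·11 + 3·2 = 50.
Best is 53.

53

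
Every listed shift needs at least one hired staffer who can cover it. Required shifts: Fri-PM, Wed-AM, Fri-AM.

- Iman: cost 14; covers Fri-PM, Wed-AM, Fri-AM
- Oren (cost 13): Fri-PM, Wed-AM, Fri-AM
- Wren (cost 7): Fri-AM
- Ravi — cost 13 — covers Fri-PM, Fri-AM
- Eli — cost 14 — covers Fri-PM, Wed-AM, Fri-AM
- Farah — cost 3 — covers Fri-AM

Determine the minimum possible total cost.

13

This is an integer covering problem.
Oren alone covers Fri-PM, Wed-AM, Fri-AM — every shift.
Total cost: 13.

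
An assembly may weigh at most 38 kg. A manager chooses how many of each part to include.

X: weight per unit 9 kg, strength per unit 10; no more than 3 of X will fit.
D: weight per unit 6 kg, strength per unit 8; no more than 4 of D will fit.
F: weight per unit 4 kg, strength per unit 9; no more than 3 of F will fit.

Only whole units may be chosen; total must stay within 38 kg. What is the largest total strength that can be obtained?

59

Take 4×D and 3×F: weight 36 ≤ 38, strength 4·8 + 3·9 = 59.
F has the best ratio (9/4) and is taken to its limit of 3; remaining capacity is filled optimally with the others.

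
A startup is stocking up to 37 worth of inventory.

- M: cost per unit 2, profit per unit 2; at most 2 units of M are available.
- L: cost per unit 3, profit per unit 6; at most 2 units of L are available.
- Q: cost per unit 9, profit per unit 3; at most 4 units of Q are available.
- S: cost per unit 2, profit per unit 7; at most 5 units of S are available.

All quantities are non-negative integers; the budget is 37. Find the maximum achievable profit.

55

1×M, 2×L, 2×Q, and 5×S: cost 36 ≤ 37, profit 1·2 + 2·6 + 2·3 + 5·7 = 55.
2×M, 2×L, 1×Q, and 5×S: cost 29 ≤ 37, profit 2·2 + 2·6 + 1·3 + 5·7 = 54.
Best is 55.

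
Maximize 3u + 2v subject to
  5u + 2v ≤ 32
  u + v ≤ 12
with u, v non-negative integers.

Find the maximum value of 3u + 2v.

(u,v)=(2,10) is feasible, giving 26.
(u,v)=(3,8) is feasible, giving 25.
No feasible integer point exceeds 26.

26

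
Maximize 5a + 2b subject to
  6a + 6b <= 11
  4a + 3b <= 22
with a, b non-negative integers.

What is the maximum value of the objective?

(a,b)=(1,0) is feasible, giving 5.
(a,b)=(0,1) is feasible, giving 2.
(a,b)=(0,0) is feasible, giving 0.
The best lattice point is (1,0), giving 5.

5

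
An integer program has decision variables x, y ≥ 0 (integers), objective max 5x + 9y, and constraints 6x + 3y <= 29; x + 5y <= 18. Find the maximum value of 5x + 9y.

42

Relaxing integrality, the LP optimum is 43.19 at (x,y) = (3.37, 2.93), which is not an integer point.
(x,y)=(3,3): 6·3+3·3=27≤29, 1·3+5·3=18≤18, objective 42.
(x,y)=(2,3): 6·2+3·3=21≤29, 1·2+5·3=17≤18, objective 37.
(x,y)=(3,2): 6·3+3·2=24≤29, 1·3+5·2=13≤18, objective 33.
(x,y)=(4,1): 6·4+3·1=27≤29, 1·4+5·1=9≤18, objective 29.
The best lattice point is (3,3), giving 42.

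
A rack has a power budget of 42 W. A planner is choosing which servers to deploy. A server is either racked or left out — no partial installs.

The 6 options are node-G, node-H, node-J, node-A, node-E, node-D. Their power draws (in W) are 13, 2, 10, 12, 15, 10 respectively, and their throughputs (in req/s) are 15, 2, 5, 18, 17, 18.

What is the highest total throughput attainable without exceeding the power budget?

node-A + node-E + node-D: power draw 12 + 15 + 10 = 37 ≤ 42, throughput 18 + 17 + 18 = 53.
node-G + node-H + node-A + node-D: power draw 13 + 2 + 12 + 10 = 37 ≤ 42, throughput 15 + 2 + 18 + 18 = 53.
node-H + node-A + node-E + node-D: power draw 2 + 12 + 15 + 10 = 39 ≤ 42, throughput 2 + 18 + 17 + 18 = 55.
Best is node-H, node-A, node-E, and node-D with total throughput 55.

55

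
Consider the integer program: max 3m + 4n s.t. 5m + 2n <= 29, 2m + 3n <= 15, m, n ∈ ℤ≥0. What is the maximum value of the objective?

21

(m,n)=(3,3) is feasible, giving 21.
(m,n)=(4,2) is feasible, giving 20.
(m,n)=(5,1) is feasible, giving 19.
The best lattice point is (3,3), giving 21.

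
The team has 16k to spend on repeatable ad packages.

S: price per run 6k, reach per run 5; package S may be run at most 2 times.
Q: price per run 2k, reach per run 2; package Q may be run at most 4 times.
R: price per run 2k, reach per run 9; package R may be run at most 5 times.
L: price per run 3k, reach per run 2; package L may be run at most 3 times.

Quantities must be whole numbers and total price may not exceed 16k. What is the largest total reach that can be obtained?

R has the best ratio (9/2); taking only R gives at most 5×9 = 45 (stopped by the supply cap of 5).
Mixing does better — 3×Q and 5×R: price 16 ≤ 16, reach 3·2 + 5·9 = 51.

51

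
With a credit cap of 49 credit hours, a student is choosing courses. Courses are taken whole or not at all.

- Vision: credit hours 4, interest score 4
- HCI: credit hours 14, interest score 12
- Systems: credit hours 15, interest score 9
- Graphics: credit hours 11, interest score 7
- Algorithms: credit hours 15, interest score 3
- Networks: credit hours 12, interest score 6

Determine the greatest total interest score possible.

32

Take Vision, HCI, Systems, and Graphics: credit hours 4 + 14 + 15 + 11 = 44 ≤ 49, interest score 4 + 12 + 9 + 7 = 32.
No other feasible combination does better.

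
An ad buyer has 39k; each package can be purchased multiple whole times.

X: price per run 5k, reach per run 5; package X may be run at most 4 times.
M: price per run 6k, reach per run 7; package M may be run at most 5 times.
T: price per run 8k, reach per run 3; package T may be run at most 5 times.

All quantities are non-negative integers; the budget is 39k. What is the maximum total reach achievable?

43

4×X and 3×M: price 38 ≤ 39, reach 4·5 + 3·7 = 41.
3×X and 4×M: price 39 ≤ 39, reach 3·5 + 4·7 = 43.
Best is 43.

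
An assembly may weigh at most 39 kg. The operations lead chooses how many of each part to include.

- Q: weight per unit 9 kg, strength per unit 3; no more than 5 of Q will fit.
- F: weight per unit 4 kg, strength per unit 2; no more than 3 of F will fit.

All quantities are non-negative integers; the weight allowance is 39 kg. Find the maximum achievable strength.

3×Q and 2×F: weight 35 ≤ 39, strength 3·3 + 2·2 = 13.
3×Q and 3×F: weight 39 ≤ 39, strength 3·3 + 3·2 = 15.
Best is 15.

15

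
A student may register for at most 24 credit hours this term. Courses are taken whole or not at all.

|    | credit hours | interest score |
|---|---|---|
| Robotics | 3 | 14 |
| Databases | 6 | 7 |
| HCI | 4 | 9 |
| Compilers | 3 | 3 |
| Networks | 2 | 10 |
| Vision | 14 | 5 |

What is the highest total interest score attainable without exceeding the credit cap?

43

Take Robotics, Databases, HCI, Compilers, and Networks: credit hours 3 + 6 + 4 + 3 + 2 = 18 ≤ 24, interest score 14 + 7 + 9 + 3 + 10 = 43.
No other feasible combination does better.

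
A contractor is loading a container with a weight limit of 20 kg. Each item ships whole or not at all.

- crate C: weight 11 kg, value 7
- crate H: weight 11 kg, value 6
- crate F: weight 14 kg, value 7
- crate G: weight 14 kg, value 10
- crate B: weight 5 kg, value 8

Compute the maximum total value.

18

Take crate G and crate B: weight 14 + 5 = 19 ≤ 20, value 10 + 8 = 18.
No other feasible combination does better.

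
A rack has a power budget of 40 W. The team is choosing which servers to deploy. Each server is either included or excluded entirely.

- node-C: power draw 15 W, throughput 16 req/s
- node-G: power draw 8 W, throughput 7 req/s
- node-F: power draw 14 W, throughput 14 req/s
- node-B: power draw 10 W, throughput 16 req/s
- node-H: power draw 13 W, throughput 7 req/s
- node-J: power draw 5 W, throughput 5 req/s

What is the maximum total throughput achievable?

46

Allowing fractional choices, the relaxed optimum would be about 47.0, but servers are indivisible.
node-C + node-G + node-B + node-J: power draw 15 + 8 + 10 + 5 = 38 ≤ 40, throughput 16 + 7 + 16 + 5 = 44.
node-C + node-F + node-B: power draw 15 + 14 + 10 = 39 ≤ 40, throughput 16 + 14 + 16 = 46.
node-G + node-F + node-B + node-J: power draw 8 + 14 + 10 + 5 = 37 ≤ 40, throughput 7 + 14 + 16 + 5 = 42.
Best is node-C, node-F, and node-B with total throughput 46.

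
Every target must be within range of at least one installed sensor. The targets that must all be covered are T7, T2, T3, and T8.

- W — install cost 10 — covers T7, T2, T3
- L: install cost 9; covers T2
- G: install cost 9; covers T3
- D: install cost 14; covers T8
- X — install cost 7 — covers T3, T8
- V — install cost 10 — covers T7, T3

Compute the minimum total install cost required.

Choose W and X: together they cover T7, T2, T3, T8 — every target.
Total install cost: 10 + 7 = 17.

17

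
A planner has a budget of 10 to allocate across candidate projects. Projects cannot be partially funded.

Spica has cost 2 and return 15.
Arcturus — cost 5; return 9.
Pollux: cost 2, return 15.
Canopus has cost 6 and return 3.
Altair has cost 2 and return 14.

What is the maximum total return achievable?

Treat it as a binary knapsack problem.
Take Spica, Pollux, and Altair: cost 2 + 2 + 2 = 6 ≤ 10, return 15 + 15 + 14 = 44.
No other feasible combination does better.

44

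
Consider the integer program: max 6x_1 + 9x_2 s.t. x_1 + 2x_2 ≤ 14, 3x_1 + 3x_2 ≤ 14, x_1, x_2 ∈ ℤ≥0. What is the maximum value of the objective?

36

Relaxing integrality, the LP optimum is 42.00 at (x_1,x_2) = (0, 4.67), which is not an integer point.
(x_1,x_2)=(0,4): 1·0+2·4=8≤14, 3·0+3·4=12≤14, objective 36.
(x_1,x_2)=(1,3): 1·1+2·3=7≤14, 3·1+3·3=12≤14, objective 33.
(x_1,x_2)=(0,3): 1·0+2·3=6≤14, 3·0+3·3=9≤14, objective 27.
The best lattice point is (0,4), giving 36.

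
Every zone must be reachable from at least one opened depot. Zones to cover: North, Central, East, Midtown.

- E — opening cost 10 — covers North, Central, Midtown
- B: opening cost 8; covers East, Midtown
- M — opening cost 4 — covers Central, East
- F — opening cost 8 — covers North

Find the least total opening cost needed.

14

Choose E and M: together they cover North, Central, East, Midtown — every zone.
Total opening cost: 10 + 4 = 14.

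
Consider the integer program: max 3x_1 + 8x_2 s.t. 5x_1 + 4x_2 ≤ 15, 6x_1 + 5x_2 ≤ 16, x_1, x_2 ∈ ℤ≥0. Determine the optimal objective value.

The continuous relaxation peaks at (0, 3.2) with value 25.60; rounding to a feasible lattice point costs some objective.
(x_1,x_2)=(0,3): 5·0+4·3=12≤15, 6·0+5·3=15≤16, objective 24.
(x_1,x_2)=(1,2): 5·1+4·2=13≤15, 6·1+5·2=16≤16, objective 19.
(x_1,x_2)=(0,2): 5·0+4·2=8≤15, 6·0+5·2=10≤16, objective 16.
No feasible integer point exceeds 24.

24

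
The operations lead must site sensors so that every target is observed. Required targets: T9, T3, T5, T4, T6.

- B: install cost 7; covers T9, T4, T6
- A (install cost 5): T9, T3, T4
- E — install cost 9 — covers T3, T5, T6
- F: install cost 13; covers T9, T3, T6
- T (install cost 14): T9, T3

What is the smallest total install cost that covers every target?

14

Choose A and E: together they cover T9, T3, T5, T4, T6 — every target.
Total install cost: 5 + 9 = 14.
No cover costs less than 14.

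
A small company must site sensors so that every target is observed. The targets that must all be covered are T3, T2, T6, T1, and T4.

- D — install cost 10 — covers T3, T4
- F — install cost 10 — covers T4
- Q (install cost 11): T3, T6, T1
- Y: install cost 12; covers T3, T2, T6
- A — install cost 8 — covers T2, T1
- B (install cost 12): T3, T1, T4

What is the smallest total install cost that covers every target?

24

This is a weighted set-cover instance.
The greedy cost-per-new-target heuristic would pick Q, A, and D for 29, but a cheaper cover exists.
Choose Y and B: together they cover T3, T2, T6, T1, T4 — every target.
Total install cost: 12 + 12 = 24.
No cover costs less than 24.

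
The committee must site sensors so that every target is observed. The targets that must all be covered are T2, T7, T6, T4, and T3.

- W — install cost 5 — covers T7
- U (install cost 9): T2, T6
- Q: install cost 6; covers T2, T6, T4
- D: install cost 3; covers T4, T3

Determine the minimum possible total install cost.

14

Choose W, Q, and D: together they cover T2, T7, T6, T4, T3 — every target.
Total install cost: 5 + 6 + 3 = 14.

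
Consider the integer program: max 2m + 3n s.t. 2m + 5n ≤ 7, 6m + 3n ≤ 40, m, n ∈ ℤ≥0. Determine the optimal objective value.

6

The continuous relaxation peaks at (3.5, 0) with value 7.00; rounding to a feasible lattice point costs some objective.
(m,n)=(3,0): 2·3+5·0=6≤7, 6·3+3·0=18≤40, objective 6.
(m,n)=(2,0): 2·2+5·0=4≤7, 6·2+3·0=12≤40, objective 4.
The best lattice point is (3,0), giving 6.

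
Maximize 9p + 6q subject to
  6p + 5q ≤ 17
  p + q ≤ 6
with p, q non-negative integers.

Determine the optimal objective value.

24

The continuous relaxation peaks at (2.83, 0) with value 25.50; rounding to a feasible lattice point costs some objective.
(p,q)=(2,1): 6·2+5·1=17≤17, 1·2+1·1=3≤6, objective 24.
(p,q)=(1,2): 6·1+5·2=16≤17, 1·1+1·2=3≤6, objective 21.
(p,q)=(2,0): 6·2+5·0=12≤17, 1·2+1·0=2≤6, objective 18.
Maximum is 24 at (p,q)=(2,1).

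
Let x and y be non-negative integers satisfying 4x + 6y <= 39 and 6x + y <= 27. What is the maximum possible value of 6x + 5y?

39

Relaxing integrality, the LP optimum is 42.75 at (x,y) = (3.84, 3.94), which is not an integer point.
(x,y)=(4,3): 4·4+6·3=34≤39, 6·4+1·3=27≤27, objective 39.
(x,y)=(3,4): 4·3+6·4=36≤39, 6·3+1·4=22≤27, objective 38.
(x,y)=(4,2): 4·4+6·2=28≤39, 6·4+1·2=26≤27, objective 34.
(x,y)=(3,3): 4·3+6·3=30≤39, 6·3+1·3=21≤27, objective 33.
No feasible integer point exceeds 39.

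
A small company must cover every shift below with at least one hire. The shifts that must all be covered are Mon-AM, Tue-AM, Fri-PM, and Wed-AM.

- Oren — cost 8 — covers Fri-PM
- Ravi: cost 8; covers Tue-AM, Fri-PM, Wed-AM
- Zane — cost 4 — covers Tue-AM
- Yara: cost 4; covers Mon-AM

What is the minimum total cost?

12

Choose Ravi and Yara: together they cover Mon-AM, Tue-AM, Fri-PM, Wed-AM — every shift.
Total cost: 8 + 4 = 12.
No cover costs less than 12.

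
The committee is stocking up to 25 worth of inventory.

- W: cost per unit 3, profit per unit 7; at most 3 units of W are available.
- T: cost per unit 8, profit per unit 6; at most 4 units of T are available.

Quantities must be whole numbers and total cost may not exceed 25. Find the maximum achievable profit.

33

3×W and 2×T: cost 25 ≤ 25, profit 3·7 + 2·6 = 33.
3×W and 1×T: cost 17 ≤ 25, profit 3·7 + 1·6 = 27.
Best is 33.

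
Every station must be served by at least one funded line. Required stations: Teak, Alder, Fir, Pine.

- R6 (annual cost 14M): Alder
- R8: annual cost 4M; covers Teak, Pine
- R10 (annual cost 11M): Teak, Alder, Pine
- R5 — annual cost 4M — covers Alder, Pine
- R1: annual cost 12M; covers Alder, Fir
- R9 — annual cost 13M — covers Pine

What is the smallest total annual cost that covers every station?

16

This is a weighted set-cover instance.
The greedy cost-per-new-station heuristic would pick R8, R5, and R1 for 20, but a cheaper cover exists.
Choose R8 and R1: together they cover Teak, Alder, Fir, Pine — every station.
Total annual cost: 4 + 12 = 16.
No cover costs less than 16.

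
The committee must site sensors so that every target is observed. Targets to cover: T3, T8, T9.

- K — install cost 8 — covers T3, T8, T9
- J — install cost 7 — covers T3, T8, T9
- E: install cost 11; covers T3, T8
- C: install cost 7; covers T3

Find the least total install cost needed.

7

J alone covers T3, T8, T9 — every target.
Total install cost: 7.
No cover costs less than 7.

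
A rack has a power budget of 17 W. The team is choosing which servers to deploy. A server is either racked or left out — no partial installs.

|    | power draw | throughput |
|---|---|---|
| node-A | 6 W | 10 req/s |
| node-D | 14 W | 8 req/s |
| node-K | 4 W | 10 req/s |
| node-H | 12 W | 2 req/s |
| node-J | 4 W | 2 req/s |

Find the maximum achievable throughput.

This is an integer program with binary decision variables.
Take node-A, node-K, and node-J: power draw 6 + 4 + 4 = 14 ≤ 17, throughput 10 + 10 + 2 = 22.
No other feasible combination does better.

22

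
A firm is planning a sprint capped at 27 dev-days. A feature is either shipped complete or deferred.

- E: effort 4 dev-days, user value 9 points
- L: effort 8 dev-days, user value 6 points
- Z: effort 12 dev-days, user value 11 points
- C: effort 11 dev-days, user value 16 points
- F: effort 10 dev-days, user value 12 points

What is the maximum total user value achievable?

37

Allowing fractional choices, the relaxed optimum would be about 38.8, but features are indivisible.
E + C + F: effort 4 + 11 + 10 = 25 ≤ 27, user value 9 + 16 + 12 = 37.
E + Z + C: effort 4 + 12 + 11 = 27 ≤ 27, user value 9 + 11 + 16 = 36.
E + Z + F: effort 4 + 12 + 10 = 26 ≤ 27, user value 9 + 11 + 12 = 32.
Best is E, C, and F with total user value 37.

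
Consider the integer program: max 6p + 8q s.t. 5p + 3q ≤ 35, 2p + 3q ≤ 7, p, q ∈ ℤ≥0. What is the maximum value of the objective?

(p,q)=(2,1): 5·2+3·1=13≤35, 2·2+3·1=7≤7, objective 20.
(p,q)=(3,0): 5·3+3·0=15≤35, 2·3+3·0=6≤7, objective 18.
(p,q)=(1,1): 5·1+3·1=8≤35, 2·1+3·1=5≤7, objective 14.
No feasible integer point exceeds 20.

20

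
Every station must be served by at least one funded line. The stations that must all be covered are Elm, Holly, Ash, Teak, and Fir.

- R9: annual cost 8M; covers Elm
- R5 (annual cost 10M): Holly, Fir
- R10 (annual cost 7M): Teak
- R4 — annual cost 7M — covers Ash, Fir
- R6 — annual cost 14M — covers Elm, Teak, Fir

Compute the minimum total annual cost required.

This is an integer covering problem.
The greedy cost-per-new-station heuristic would pick R4, R10, R9, and R5 for 32, but a cheaper cover exists.
Choose R5, R4, and R6: together they cover Elm, Holly, Ash, Teak, Fir — every station.
Total annual cost: 10 + 7 + 14 = 31.
No cover costs less than 31.

31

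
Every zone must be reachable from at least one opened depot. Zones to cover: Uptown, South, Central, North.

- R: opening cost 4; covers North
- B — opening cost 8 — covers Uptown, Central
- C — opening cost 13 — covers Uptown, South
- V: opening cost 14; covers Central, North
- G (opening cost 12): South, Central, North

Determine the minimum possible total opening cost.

Choose B and G: together they cover Uptown, South, Central, North — every zone.
Total opening cost: 8 + 12 = 20.

20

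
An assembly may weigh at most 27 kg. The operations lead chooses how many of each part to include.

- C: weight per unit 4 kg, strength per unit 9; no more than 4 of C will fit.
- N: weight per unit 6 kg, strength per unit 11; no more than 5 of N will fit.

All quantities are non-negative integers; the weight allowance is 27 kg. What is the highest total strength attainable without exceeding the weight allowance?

C has the best ratio (9/4); taking only C gives at most 4×9 = 36 (stopped by the supply cap of 4).
Mixing does better — 2×C and 3×N: weight 26 ≤ 27, strength 2·9 + 3·11 = 51.

51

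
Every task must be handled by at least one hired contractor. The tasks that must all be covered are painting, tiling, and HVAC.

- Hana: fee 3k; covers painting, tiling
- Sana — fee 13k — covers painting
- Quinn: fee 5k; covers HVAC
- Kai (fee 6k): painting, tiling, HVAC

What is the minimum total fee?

The greedy cost-per-new-task heuristic would pick Hana and Quinn for 8, but a cheaper cover exists.
Kai alone covers painting, tiling, HVAC — every task.
Total fee: 6.
No cover costs less than 6.

6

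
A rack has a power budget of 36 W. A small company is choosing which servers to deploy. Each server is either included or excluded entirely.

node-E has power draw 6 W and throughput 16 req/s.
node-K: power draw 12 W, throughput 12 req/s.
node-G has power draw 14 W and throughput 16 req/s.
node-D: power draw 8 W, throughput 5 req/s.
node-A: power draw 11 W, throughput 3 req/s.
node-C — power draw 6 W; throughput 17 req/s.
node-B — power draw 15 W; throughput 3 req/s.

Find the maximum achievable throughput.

54

node-E + node-K + node-D + node-C: power draw 6 + 12 + 8 + 6 = 32 ≤ 36, throughput 16 + 12 + 5 + 17 = 50.
node-E + node-G + node-D + node-C: power draw 6 + 14 + 8 + 6 = 34 ≤ 36, throughput 16 + 16 + 5 + 17 = 54.
Best is node-E, node-G, node-D, and node-C with total throughput 54.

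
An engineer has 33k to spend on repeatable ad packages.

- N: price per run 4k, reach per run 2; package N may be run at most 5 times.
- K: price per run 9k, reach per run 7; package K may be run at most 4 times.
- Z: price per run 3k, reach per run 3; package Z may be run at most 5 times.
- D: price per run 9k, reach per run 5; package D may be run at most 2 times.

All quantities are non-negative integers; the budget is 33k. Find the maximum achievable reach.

2×K and 5×Z: price 33 ≤ 33, reach 2·7 + 5·3 = 29.
1×K, 5×Z, and 1×D: price 33 ≤ 33, reach 1·7 + 5·3 + 1·5 = 27.
Best is 29.

29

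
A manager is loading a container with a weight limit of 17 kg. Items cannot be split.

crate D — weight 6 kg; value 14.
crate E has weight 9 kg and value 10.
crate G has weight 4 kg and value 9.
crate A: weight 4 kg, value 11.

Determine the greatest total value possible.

Allowing fractional choices, the relaxed optimum would be about 37.3, but items are indivisible.
crate E + crate G + crate A: weight 9 + 4 + 4 = 17 ≤ 17, value 10 + 9 + 11 = 30.
crate D + crate G + crate A: weight 6 + 4 + 4 = 14 ≤ 17, value 14 + 9 + 11 = 34.
Best is crate D, crate G, and crate A with total value 34.

34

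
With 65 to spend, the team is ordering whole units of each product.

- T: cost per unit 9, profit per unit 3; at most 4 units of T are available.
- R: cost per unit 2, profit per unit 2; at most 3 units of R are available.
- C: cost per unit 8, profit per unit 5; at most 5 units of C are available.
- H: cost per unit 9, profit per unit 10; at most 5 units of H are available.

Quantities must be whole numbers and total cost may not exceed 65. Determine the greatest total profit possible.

2×R, 2×C, and 5×H: cost 65 ≤ 65, profit 2·2 + 2·5 + 5·10 = 64.
1×R, 2×C, and 5×H: cost 63 ≤ 65, profit 1·2 + 2·5 + 5·10 = 62.
Best is 64.

64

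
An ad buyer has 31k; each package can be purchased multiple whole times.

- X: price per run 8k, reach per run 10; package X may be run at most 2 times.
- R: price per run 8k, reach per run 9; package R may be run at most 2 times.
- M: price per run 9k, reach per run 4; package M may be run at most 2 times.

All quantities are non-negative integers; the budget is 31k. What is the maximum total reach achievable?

29

This is a bounded integer knapsack.
X has the best ratio (10/8); taking only X gives at most 2×10 = 20 (stopped by the supply cap of 2).
Mixing does better — 2×X and 1×R: price 24 ≤ 31, reach 2·10 + 1·9 = 29.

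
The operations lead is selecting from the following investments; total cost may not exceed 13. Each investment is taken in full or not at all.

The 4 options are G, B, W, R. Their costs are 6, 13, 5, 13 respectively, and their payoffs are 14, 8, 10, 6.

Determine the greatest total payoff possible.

24

Allowing fractional choices, the relaxed optimum would be about 25.2, but investments are indivisible.
G + W: cost 6 + 5 = 11 ≤ 13, payoff 14 + 10 = 24.
G: cost 6 ≤ 13, payoff 14.
Best is G and W with total payoff 24.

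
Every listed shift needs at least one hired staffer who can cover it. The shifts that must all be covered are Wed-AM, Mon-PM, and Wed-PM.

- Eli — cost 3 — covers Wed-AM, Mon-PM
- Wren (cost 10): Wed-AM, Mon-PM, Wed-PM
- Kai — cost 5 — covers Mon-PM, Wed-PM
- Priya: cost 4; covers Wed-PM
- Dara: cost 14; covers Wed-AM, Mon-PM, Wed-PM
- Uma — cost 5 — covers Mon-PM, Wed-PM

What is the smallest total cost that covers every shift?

7

Choose Eli and Priya: together they cover Wed-AM, Mon-PM, Wed-PM — every shift.
Total cost: 3 + 4 = 7.
No cover costs less than 7.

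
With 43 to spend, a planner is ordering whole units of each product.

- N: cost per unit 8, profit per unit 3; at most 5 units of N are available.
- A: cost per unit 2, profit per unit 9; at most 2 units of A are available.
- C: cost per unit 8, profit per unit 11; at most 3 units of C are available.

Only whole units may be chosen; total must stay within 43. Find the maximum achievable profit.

This is a bounded integer knapsack.
1×N, 2×A, and 3×C: cost 36 ≤ 43, profit 1·3 + 2·9 + 3·11 = 54.
2×A and 3×C: cost 28 ≤ 43, profit 2·9 + 3·11 = 51.
Best is 54.

54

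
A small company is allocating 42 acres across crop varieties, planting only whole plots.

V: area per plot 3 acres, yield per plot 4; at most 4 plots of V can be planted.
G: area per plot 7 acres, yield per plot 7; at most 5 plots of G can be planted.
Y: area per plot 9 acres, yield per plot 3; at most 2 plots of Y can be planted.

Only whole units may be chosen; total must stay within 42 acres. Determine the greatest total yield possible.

44

4×V and 4×G: area 40 ≤ 42, yield 4·4 + 4·7 = 44.
2×V and 5×G: area 41 ≤ 42, yield 2·4 + 5·7 = 43.
Best is 44.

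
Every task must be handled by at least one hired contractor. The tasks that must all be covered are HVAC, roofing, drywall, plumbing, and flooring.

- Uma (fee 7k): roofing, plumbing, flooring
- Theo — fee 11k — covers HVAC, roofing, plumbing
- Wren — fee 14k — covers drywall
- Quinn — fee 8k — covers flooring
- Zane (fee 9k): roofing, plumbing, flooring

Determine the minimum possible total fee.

Choose Uma, Theo, and Wren: together they cover HVAC, roofing, drywall, plumbing, flooring — every task.
Total fee: 7 + 11 + 14 = 32.

32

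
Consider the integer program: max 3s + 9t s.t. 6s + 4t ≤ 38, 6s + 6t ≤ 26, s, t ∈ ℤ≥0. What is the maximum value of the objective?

36

Relaxing integrality, the LP optimum is 39.00 at (s,t) = (0, 4.33), which is not an integer point.
(s,t)=(0,4): 6·0+4·4=16≤38, 6·0+6·4=24≤26, objective 36.
(s,t)=(1,3): 6·1+4·3=18≤38, 6·1+6·3=24≤26, objective 30.
Maximum is 36 at (s,t)=(0,4).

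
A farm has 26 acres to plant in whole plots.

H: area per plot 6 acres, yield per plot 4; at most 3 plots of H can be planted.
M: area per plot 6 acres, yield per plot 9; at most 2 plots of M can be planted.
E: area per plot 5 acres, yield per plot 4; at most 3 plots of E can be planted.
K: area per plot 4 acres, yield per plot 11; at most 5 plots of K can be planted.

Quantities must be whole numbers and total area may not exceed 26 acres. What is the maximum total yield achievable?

64

Take 1×M and 5×K: area 26 ≤ 26, yield 1·9 + 5·11 = 64.
K has the best ratio (11/4) and is taken to its limit of 5; remaining capacity is filled optimally with the others.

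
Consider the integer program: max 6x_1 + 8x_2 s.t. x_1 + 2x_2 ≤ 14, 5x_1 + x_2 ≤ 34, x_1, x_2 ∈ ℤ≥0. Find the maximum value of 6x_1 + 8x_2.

68

(x_1,x_2)=(6,4): 1·6+2·4=14≤14, 5·6+1·4=34≤34, objective 68.
(x_1,x_2)=(5,4): 1·5+2·4=13≤14, 5·5+1·4=29≤34, objective 62.
The best lattice point is (6,4), giving 68.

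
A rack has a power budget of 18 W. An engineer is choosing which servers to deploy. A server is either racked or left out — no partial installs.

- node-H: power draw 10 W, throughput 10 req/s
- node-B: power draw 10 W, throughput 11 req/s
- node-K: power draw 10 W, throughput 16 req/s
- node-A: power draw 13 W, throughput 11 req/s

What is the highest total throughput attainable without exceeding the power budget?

16

Take node-K: power draw 10 ≤ 18, throughput 16.
No other feasible combination does better.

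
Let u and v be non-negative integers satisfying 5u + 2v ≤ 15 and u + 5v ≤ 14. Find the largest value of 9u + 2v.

(u,v)=(3,0): 5·3+2·0=15≤15, 1·3+5·0=3≤14, objective 27.
(u,v)=(2,1): 5·2+2·1=12≤15, 1·2+5·1=7≤14, objective 20.
(u,v)=(2,0): 5·2+2·0=10≤15, 1·2+5·0=2≤14, objective 18.
No feasible integer point exceeds 27.

27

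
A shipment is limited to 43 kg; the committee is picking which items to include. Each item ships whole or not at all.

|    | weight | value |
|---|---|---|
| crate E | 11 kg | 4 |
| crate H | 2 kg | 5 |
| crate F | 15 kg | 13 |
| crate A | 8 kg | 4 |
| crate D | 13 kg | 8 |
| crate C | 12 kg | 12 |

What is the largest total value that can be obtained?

Allowing fractional choices, the relaxed optimum would be about 38.5, but items are indivisible.
crate H + crate F + crate D + crate C: weight 2 + 15 + 13 + 12 = 42 ≤ 43, value 5 + 13 + 8 + 12 = 38.
crate E + crate H + crate F + crate C: weight 11 + 2 + 15 + 12 = 40 ≤ 43, value 4 + 5 + 13 + 12 = 34.
crate H + crate F + crate A + crate C: weight 2 + 15 + 8 + 12 = 37 ≤ 43, value 5 + 13 + 4 + 12 = 34.
Best is crate H, crate F, crate D, and crate C with total value 38.

38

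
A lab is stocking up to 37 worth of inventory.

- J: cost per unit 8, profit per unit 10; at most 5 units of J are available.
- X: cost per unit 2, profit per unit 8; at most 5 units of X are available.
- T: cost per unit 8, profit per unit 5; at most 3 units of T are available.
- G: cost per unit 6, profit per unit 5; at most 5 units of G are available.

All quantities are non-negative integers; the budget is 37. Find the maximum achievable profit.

70

This is a bounded integer knapsack.
Take 3×J and 5×X: cost 34 ≤ 37, profit 3·10 + 5·8 = 70.
X has the best ratio (8/2) and is taken to its limit of 5; remaining capacity is filled optimally with the others.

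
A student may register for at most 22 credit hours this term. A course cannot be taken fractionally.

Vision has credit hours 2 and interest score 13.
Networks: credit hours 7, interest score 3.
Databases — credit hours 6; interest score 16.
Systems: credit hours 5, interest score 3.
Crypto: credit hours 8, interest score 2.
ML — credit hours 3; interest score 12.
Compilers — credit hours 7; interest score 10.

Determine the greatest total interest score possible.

Treat it as a binary knapsack problem.
Allowing fractional choices, the relaxed optimum would be about 53.4, but courses are indivisible.
Vision + Databases + Systems + ML: credit hours 2 + 6 + 5 + 3 = 16 ≤ 22, interest score 13 + 16 + 3 + 12 = 44.
Vision + Databases + ML + Compilers: credit hours 2 + 6 + 3 + 7 = 18 ≤ 22, interest score 13 + 16 + 12 + 10 = 51.
Vision + Networks + Databases + ML: credit hours 2 + 7 + 6 + 3 = 18 ≤ 22, interest score 13 + 3 + 16 + 12 = 44.
Best is Vision, Databases, ML, and Compilers with total interest score 51.

51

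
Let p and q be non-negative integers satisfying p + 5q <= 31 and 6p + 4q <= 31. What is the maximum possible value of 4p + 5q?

34

The continuous relaxation peaks at (1.19, 5.96) with value 34.58; rounding to a feasible lattice point costs some objective.
(p,q)=(1,6) is feasible, giving 34.
(p,q)=(0,6) is feasible, giving 30.
(p,q)=(1,5) is feasible, giving 29.
(p,q)=(2,4) is feasible, giving 28.
Maximum is 34 at (p,q)=(1,6).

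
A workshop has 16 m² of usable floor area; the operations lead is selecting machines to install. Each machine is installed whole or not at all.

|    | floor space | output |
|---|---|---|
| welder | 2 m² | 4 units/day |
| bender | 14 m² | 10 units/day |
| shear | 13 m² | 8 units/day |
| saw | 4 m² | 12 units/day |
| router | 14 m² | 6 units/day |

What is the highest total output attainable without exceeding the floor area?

16

This is a 0-1 knapsack instance.
Allowing fractional choices, the relaxed optimum would be about 23.1, but machines are indivisible.
welder + saw: floor space 2 + 4 = 6 ≤ 16, output 4 + 12 = 16.
welder + bender: floor space 2 + 14 = 16 ≤ 16, output 4 + 10 = 14.
saw: floor space 4 ≤ 16, output 12.
Best is welder and saw with total output 16.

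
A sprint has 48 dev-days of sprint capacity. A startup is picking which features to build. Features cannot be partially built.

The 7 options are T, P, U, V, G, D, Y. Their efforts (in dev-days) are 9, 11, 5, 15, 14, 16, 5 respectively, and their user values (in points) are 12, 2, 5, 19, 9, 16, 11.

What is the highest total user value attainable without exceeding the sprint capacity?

Allowing fractional choices, the relaxed optimum would be about 61.0, but features are indivisible.
T + V + D + Y: effort 9 + 15 + 16 + 5 = 45 ≤ 48, user value 12 + 19 + 16 + 11 = 58.
T + U + V + D: effort 9 + 5 + 15 + 16 = 45 ≤ 48, user value 12 + 5 + 19 + 16 = 52.
T + U + V + G + Y: effort 9 + 5 + 15 + 14 + 5 = 48 ≤ 48, user value 12 + 5 + 19 + 9 + 11 = 56.
Best is T, V, D, and Y with total user value 58.

58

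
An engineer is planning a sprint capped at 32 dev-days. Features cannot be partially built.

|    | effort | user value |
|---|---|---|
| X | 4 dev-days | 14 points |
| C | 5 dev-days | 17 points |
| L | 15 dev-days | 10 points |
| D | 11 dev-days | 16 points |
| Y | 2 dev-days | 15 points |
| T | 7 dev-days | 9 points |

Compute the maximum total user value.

This is an integer program with binary decision variables.
Allowing fractional choices, the relaxed optimum would be about 73.0, but features are indivisible.
X + C + D + Y: effort 4 + 5 + 11 + 2 = 22 ≤ 32, user value 14 + 17 + 16 + 15 = 62.
X + C + D + Y + T: effort 4 + 5 + 11 + 2 + 7 = 29 ≤ 32, user value 14 + 17 + 16 + 15 + 9 = 71.
Best is X, C, D, Y, and T with total user value 71.

71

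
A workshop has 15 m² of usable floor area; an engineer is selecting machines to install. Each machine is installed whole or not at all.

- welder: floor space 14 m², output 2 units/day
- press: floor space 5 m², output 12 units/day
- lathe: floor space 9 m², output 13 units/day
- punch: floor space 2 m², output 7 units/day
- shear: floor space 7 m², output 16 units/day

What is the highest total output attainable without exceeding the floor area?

This is an integer program with binary decision variables.
Take press, punch, and shear: floor space 5 + 2 + 7 = 14 ≤ 15, output 12 + 7 + 16 = 35.
No other feasible combination does better.

35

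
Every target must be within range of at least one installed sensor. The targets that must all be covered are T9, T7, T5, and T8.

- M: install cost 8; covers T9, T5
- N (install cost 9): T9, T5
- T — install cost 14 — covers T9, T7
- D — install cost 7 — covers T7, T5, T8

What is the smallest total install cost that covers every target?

15

Choose M and D: together they cover T9, T7, T5, T8 — every target.
Total install cost: 8 + 7 = 15.
No cover costs less than 15.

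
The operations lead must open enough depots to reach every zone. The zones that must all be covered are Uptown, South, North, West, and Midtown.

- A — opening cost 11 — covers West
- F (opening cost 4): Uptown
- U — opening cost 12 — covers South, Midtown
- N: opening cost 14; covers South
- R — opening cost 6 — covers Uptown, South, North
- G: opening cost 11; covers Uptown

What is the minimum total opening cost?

29

This is a weighted set-cover instance.
Choose A, U, and R: together they cover Uptown, South, North, West, Midtown — every zone.
Total opening cost: 11 + 12 + 6 = 29.
No cover costs less than 29.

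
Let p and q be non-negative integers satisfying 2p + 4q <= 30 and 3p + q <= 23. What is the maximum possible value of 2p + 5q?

(p,q)=(1,7): 2·1+4·7=30≤30, 3·1+1·7=10≤23, objective 37.
(p,q)=(0,7): 2·0+4·7=28≤30, 3·0+1·7=7≤23, objective 35.
(p,q)=(2,6): 2·2+4·6=28≤30, 3·2+1·6=12≤23, objective 34.
(p,q)=(1,6): 2·1+4·6=26≤30, 3·1+1·6=9≤23, objective 32.
Maximum is 37 at (p,q)=(1,7).

37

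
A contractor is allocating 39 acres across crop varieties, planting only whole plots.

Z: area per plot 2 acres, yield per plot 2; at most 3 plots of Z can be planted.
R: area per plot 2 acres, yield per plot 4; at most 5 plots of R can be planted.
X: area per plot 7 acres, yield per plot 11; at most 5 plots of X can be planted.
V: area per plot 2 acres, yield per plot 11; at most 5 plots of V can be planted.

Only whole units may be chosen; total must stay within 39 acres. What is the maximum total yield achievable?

104

This is a bounded integer knapsack.
1×Z, 3×R, 3×X, and 5×V: area 39 ≤ 39, yield 1·2 + 3·4 + 3·11 + 5·11 = 102.
4×R, 3×X, and 5×V: area 39 ≤ 39, yield 4·4 + 3·11 + 5·11 = 104.
Best is 104.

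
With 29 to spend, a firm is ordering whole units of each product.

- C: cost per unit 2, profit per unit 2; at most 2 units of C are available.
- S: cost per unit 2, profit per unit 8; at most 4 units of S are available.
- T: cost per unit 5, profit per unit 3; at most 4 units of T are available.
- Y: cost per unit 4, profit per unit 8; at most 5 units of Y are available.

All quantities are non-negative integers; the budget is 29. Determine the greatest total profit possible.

72

This is a bounded integer knapsack.
S has the best ratio (8/2); taking only S gives at most 4×8 = 32 (stopped by the supply cap of 4).
Mixing does better — 4×S and 5×Y: cost 28 ≤ 29, profit 4·8 + 5·8 = 72.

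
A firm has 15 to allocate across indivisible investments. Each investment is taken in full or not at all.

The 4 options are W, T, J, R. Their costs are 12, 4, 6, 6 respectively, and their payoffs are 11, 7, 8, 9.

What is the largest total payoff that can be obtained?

Treat it as a binary knapsack problem.
Allowing fractional choices, the relaxed optimum would be about 22.7, but investments are indivisible.
J + R: cost 6 + 6 = 12 ≤ 15, payoff 8 + 9 = 17.
T + R: cost 4 + 6 = 10 ≤ 15, payoff 7 + 9 = 16.
T + J: cost 4 + 6 = 10 ≤ 15, payoff 7 + 8 = 15.
Best is J and R with total payoff 17.

17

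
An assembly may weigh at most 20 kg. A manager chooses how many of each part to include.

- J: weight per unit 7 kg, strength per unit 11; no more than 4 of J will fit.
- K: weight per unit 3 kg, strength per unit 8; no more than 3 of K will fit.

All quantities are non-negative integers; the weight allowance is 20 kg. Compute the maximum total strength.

38

This is a bounded integer knapsack.
2×J and 2×K: weight 20 ≤ 20, strength 2·11 + 2·8 = 38.
1×J and 3×K: weight 16 ≤ 20, strength 1·11 + 3·8 = 35.
Best is 38.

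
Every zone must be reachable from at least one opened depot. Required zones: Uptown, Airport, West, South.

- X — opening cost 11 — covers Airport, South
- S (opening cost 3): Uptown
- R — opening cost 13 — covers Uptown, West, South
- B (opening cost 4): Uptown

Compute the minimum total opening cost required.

The greedy cost-per-new-zone heuristic would pick S, X, and R for 27, but a cheaper cover exists.
Choose X and R: together they cover Uptown, Airport, West, South — every zone.
Total opening cost: 11 + 13 = 24.
No cover costs less than 24.

24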